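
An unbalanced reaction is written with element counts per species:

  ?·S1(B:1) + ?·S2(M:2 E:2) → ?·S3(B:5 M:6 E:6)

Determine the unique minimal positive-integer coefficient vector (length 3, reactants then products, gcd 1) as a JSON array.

Coefficients: [5, 3, 1]

B: 5·1+3·0 = 5 | 1·5 = 5
M: 5·0+3·2 = 6 | 1·6 = 6
E: 5·0+3·2 = 6 | 1·6 = 6
gcd(5,3,1) = 1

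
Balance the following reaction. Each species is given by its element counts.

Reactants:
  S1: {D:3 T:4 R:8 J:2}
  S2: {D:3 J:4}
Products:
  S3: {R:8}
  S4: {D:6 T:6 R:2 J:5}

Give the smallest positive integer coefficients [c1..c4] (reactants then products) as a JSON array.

D: 6·3+2·3 = 24 | 5·0+4·6 = 24
T: 6·4+2·0 = 24 | 5·0+4·6 = 24
R: 6·8+2·0 = 48 | 5·8+4·2 = 48
J: 6·2+2·4 = 20 | 5·0+4·5 = 20
gcd(6,2,5,4) = 1

Coefficients: [6, 2, 5, 4]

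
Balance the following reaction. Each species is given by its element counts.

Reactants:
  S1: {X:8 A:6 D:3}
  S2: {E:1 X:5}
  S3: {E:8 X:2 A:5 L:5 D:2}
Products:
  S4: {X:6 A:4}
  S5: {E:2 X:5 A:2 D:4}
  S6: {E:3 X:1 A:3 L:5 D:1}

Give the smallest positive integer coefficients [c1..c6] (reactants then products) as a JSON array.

Coefficients: [5, 3, 1, 6, 4, 1]

E: 5·0+3·1+1·8 = 11 | 6·0+4·2+1·3 = 11
X: 5·8+3·5+1·2 = 57 | 6·6+4·5+1·1 = 57
A: 5·6+3·0+1·5 = 35 | 6·4+4·2+1·3 = 35
L: 5·0+3·0+1·5 = 5 | 6·0+4·0+1·5 = 5
D: 5·3+3·0+1·2 = 17 | 6·0+4·4+1·1 = 17
gcd(5,3,1,6,4,1) = 1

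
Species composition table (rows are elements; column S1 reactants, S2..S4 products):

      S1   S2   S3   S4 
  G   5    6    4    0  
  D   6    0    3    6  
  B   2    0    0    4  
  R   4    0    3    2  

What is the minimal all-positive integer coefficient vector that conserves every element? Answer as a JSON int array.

G: 6·5 = 30 | 1·6+6·4+3·0 = 30
D: 6·6 = 36 | 1·0+6·3+3·6 = 36
B: 6·2 = 12 | 1·0+6·0+3·4 = 12
R: 6·4 = 24 | 1·0+6·3+3·2 = 24
gcd(6,1,6,3) = 1

Coefficients: [6, 1, 6, 3]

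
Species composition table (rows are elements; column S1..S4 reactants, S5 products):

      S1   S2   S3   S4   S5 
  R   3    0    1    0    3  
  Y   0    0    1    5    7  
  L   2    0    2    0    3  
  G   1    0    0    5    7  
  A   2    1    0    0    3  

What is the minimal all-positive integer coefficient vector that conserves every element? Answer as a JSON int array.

Coefficients: [3, 6, 3, 5, 4]

R: 3·3+6·0+3·1+5·0 = 12 | 4·3 = 12
Y: 3·0+6·0+3·1+5·5 = 28 | 4·7 = 28
L: 3·2+6·0+3·2+5·0 = 12 | 4·3 = 12
G: 3·1+6·0+3·0+5·5 = 28 | 4·7 = 28
A: 3·2+6·1+3·0+5·0 = 12 | 4·3 = 12
gcd(3,6,3,5,4) = 1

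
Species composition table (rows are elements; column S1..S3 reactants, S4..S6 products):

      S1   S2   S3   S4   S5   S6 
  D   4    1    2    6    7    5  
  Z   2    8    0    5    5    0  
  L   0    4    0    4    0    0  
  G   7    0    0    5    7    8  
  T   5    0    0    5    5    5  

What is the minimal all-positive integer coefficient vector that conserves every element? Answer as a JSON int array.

D: 6·4+1·1+6·2 = 37 | 1·6+3·7+2·5 = 37
Z: 6·2+1·8+6·0 = 20 | 1·5+3·5+2·0 = 20
L: 6·0+1·4+6·0 = 4 | 1·4+3·0+2·0 = 4
G: 6·7+1·0+6·0 = 42 | 1·5+3·7+2·8 = 42
T: 6·5+1·0+6·0 = 30 | 1·5+3·5+2·5 = 30
gcd(6,1,6,1,3,2) = 1

Coefficients: [6, 1, 6, 1, 3, 2]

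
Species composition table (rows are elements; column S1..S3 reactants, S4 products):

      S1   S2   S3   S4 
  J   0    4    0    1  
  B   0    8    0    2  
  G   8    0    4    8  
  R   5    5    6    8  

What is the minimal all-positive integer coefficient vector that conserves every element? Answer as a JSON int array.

Coefficients: [3, 1, 2, 4]

J: 3·0+1·4+2·0 = 4 | 4·1 = 4
B: 3·0+1·8+2·0 = 8 | 4·2 = 8
G: 3·8+1·0+2·4 = 32 | 4·8 = 32
R: 3·5+1·5+2·6 = 32 | 4·8 = 32
gcd(3,1,2,4) = 1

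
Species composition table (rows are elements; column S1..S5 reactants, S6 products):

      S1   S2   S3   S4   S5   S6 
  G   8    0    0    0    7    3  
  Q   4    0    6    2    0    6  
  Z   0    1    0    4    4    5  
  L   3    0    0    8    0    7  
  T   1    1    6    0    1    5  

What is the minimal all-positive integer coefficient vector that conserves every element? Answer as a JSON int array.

Coefficients: [1, 5, 3, 4, 1, 5]

G: 1·8+5·0+3·0+4·0+1·7 = 15 | 5·3 = 15
Q: 1·4+5·0+3·6+4·2+1·0 = 30 | 5·6 = 30
Z: 1·0+5·1+3·0+4·4+1·4 = 25 | 5·5 = 25
L: 1·3+5·0+3·0+4·8+1·0 = 35 | 5·7 = 35
T: 1·1+5·1+3·6+4·0+1·1 = 25 | 5·5 = 25
gcd(1,5,3,4,1,5) = 1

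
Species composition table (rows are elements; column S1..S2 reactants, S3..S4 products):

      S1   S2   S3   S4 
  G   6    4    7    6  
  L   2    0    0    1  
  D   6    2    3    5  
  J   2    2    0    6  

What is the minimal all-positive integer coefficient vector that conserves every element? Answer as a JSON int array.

Coefficients: [1, 5, 2, 2]

G: 1·6+5·4 = 26 | 2·7+2·6 = 26
L: 1·2+5·0 = 2 | 2·0+2·1 = 2
D: 1·6+5·2 = 16 | 2·3+2·5 = 16
J: 1·2+5·2 = 12 | 2·0+2·6 = 12
gcd(1,5,2,2) = 1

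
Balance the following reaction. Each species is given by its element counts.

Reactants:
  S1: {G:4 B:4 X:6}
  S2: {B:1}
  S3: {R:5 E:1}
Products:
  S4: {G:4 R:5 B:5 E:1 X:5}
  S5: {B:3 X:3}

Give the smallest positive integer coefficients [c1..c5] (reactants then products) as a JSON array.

Coefficients: [3, 6, 3, 3, 1]

G: 3·4+6·0+3·0 = 12 | 3·4+1·0 = 12
R: 3·0+6·0+3·5 = 15 | 3·5+1·0 = 15
B: 3·4+6·1+3·0 = 18 | 3·5+1·3 = 18
E: 3·0+6·0+3·1 = 3 | 3·1+1·0 = 3
X: 3·6+6·0+3·0 = 18 | 3·5+1·3 = 18
gcd(3,6,3,3,1) = 1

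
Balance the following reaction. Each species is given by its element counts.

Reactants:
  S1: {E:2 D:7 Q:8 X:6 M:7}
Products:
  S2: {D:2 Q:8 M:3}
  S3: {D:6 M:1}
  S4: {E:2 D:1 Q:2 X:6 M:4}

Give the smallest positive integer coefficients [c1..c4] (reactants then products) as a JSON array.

E: 4·2 = 8 | 3·0+3·0+4·2 = 8
D: 4·7 = 28 | 3·2+3·6+4·1 = 28
Q: 4·8 = 32 | 3·8+3·0+4·2 = 32
X: 4·6 = 24 | 3·0+3·0+4·6 = 24
M: 4·7 = 28 | 3·3+3·1+4·4 = 28
gcd(4,3,3,4) = 1

Coefficients: [4, 3, 3, 4]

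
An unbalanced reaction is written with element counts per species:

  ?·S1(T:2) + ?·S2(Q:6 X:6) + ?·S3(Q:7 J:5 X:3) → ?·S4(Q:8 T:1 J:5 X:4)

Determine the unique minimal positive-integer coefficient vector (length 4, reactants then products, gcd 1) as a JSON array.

Coefficients: [3, 1, 6, 6]

Q: 3·0+1·6+6·7 = 48 | 6·8 = 48
T: 3·2+1·0+6·0 = 6 | 6·1 = 6
J: 3·0+1·0+6·5 = 30 | 6·5 = 30
X: 3·0+1·6+6·3 = 24 | 6·4 = 24
gcd(3,1,6,6) = 1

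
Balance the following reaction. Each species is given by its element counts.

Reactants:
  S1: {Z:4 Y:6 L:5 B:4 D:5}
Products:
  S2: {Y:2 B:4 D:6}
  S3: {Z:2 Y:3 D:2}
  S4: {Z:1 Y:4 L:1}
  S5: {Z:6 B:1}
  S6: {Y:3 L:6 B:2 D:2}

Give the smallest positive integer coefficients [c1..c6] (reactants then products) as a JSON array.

Coefficients: [4, 2, 1, 2, 2, 3]

Z: 4·4 = 16 | 2·0+1·2+2·1+2·6+3·0 = 16
Y: 4·6 = 24 | 2·2+1·3+2·4+2·0+3·3 = 24
L: 4·5 = 20 | 2·0+1·0+2·1+2·0+3·6 = 20
B: 4·4 = 16 | 2·4+1·0+2·0+2·1+3·2 = 16
D: 4·5 = 20 | 2·6+1·2+2·0+2·0+3·2 = 20
gcd(4,2,1,2,2,3) = 1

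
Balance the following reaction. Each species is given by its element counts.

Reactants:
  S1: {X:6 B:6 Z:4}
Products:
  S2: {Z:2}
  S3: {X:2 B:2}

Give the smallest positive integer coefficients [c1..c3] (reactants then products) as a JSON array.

X: 1·6 = 6 | 2·0+3·2 = 6
B: 1·6 = 6 | 2·0+3·2 = 6
Z: 1·4 = 4 | 2·2+3·0 = 4
gcd(1,2,3) = 1

Coefficients: [1, 2, 3]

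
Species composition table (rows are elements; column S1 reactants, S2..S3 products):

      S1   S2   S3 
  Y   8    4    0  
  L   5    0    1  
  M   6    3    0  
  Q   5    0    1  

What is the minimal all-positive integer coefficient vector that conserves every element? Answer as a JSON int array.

Coefficients: [1, 2, 5]

Y: 1·8 = 8 | 2·4+5·0 = 8
L: 1·5 = 5 | 2·0+5·1 = 5
M: 1·6 = 6 | 2·3+5·0 = 6
Q: 1·5 = 5 | 2·0+5·1 = 5
gcd(1,2,5) = 1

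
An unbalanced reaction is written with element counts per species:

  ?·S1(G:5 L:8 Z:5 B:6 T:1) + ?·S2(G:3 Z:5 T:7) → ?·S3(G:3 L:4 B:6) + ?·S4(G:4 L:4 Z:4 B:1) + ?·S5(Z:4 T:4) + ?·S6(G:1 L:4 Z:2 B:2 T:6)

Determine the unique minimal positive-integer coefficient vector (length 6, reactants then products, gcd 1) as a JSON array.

Coefficients: [4, 2, 3, 4, 3, 1]

G: 4·5+2·3 = 26 | 3·3+4·4+3·0+1·1 = 26
L: 4·8+2·0 = 32 | 3·4+4·4+3·0+1·4 = 32
Z: 4·5+2·5 = 30 | 3·0+4·4+3·4+1·2 = 30
B: 4·6+2·0 = 24 | 3·6+4·1+3·0+1·2 = 24
T: 4·1+2·7 = 18 | 3·0+4·0+3·4+1·6 = 18
gcd(4,2,3,4,3,1) = 1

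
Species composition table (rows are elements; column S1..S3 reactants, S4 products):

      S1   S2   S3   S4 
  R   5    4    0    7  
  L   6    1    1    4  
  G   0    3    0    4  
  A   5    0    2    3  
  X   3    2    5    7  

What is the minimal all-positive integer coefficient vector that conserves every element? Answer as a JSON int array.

R: 1·5+4·4+2·0 = 21 | 3·7 = 21
L: 1·6+4·1+2·1 = 12 | 3·4 = 12
G: 1·0+4·3+2·0 = 12 | 3·4 = 12
A: 1·5+4·0+2·2 = 9 | 3·3 = 9
X: 1·3+4·2+2·5 = 21 | 3·7 = 21
gcd(1,4,2,3) = 1

Coefficients: [1, 4, 2, 3]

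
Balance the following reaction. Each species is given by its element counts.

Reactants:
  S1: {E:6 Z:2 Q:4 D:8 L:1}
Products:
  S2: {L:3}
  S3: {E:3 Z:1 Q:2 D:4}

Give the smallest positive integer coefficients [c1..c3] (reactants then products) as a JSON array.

E: 3·6 = 18 | 1·0+6·3 = 18
Z: 3·2 = 6 | 1·0+6·1 = 6
Q: 3·4 = 12 | 1·0+6·2 = 12
D: 3·8 = 24 | 1·0+6·4 = 24
L: 3·1 = 3 | 1·3+6·0 = 3
gcd(3,1,6) = 1

Coefficients: [3, 1, 6]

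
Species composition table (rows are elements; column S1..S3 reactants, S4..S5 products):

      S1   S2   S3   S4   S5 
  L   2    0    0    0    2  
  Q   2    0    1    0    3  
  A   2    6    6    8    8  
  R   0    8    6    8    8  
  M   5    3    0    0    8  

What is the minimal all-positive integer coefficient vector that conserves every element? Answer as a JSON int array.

L: 4·2+4·0+4·0 = 8 | 3·0+4·2 = 8
Q: 4·2+4·0+4·1 = 12 | 3·0+4·3 = 12
A: 4·2+4·6+4·6 = 56 | 3·8+4·8 = 56
R: 4·0+4·8+4·6 = 56 | 3·8+4·8 = 56
M: 4·5+4·3+4·0 = 32 | 3·0+4·8 = 32
gcd(4,4,4,3,4) = 1

Coefficients: [4, 4, 4, 3, 4]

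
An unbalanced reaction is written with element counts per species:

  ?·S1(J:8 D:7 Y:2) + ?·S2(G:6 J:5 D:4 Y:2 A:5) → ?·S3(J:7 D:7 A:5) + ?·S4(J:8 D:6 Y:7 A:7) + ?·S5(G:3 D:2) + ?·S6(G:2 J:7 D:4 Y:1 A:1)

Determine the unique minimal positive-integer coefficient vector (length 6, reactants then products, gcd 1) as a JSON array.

Coefficients: [5, 5, 1, 2, 6, 6]

G: 5·0+5·6 = 30 | 1·0+2·0+6·3+6·2 = 30
J: 5·8+5·5 = 65 | 1·7+2·8+6·0+6·7 = 65
D: 5·7+5·4 = 55 | 1·7+2·6+6·2+6·4 = 55
Y: 5·2+5·2 = 20 | 1·0+2·7+6·0+6·1 = 20
A: 5·0+5·5 = 25 | 1·5+2·7+6·0+6·1 = 25
gcd(5,5,1,2,6,6) = 1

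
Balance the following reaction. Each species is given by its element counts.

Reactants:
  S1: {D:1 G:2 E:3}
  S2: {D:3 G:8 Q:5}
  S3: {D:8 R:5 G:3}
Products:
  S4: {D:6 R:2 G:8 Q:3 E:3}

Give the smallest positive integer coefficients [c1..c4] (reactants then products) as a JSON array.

Coefficients: [5, 3, 2, 5]

D: 5·1+3·3+2·8 = 30 | 5·6 = 30
R: 5·0+3·0+2·5 = 10 | 5·2 = 10
G: 5·2+3·8+2·3 = 40 | 5·8 = 40
Q: 5·0+3·5+2·0 = 15 | 5·3 = 15
E: 5·3+3·0+2·0 = 15 | 5·3 = 15
gcd(5,3,2,5) = 1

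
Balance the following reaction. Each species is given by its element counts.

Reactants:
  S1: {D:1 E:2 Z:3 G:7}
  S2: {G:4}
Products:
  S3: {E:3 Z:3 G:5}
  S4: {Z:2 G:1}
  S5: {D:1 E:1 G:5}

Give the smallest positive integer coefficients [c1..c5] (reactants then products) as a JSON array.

D: 6·1+1·0 = 6 | 2·0+6·0+6·1 = 6
E: 6·2+1·0 = 12 | 2·3+6·0+6·1 = 12
Z: 6·3+1·0 = 18 | 2·3+6·2+6·0 = 18
G: 6·7+1·4 = 46 | 2·5+6·1+6·5 = 46
gcd(6,1,2,6,6) = 1

Coefficients: [6, 1, 2, 6, 6]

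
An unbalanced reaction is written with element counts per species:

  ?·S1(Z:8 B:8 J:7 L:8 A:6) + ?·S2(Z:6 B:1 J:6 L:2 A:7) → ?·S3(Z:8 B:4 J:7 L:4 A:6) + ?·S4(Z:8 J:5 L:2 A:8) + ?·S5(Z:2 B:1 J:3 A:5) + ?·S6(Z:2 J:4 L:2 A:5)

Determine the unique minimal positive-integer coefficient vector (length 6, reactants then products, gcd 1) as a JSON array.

Z: 1·8+5·6 = 38 | 3·8+1·8+1·2+2·2 = 38
B: 1·8+5·1 = 13 | 3·4+1·0+1·1+2·0 = 13
J: 1·7+5·6 = 37 | 3·7+1·5+1·3+2·4 = 37
L: 1·8+5·2 = 18 | 3·4+1·2+1·0+2·2 = 18
A: 1·6+5·7 = 41 | 3·6+1·8+1·5+2·5 = 41
gcd(1,5,3,1,1,2) = 1

Coefficients: [1, 5, 3, 1, 1, 2]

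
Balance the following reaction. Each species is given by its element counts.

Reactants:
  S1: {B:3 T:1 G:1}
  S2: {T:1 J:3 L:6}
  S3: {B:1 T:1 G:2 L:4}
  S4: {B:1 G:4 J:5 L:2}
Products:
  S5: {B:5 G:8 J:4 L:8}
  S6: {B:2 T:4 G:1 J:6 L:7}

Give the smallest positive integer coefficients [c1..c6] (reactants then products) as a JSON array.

B: 6·3+5·0+5·1+5·1 = 28 | 4·5+4·2 = 28
T: 6·1+5·1+5·1+5·0 = 16 | 4·0+4·4 = 16
G: 6·1+5·0+5·2+5·4 = 36 | 4·8+4·1 = 36
J: 6·0+5·3+5·0+5·5 = 40 | 4·4+4·6 = 40
L: 6·0+5·6+5·4+5·2 = 60 | 4·8+4·7 = 60
gcd(6,5,5,5,4,4) = 1

Coefficients: [6, 5, 5, 5, 4, 4]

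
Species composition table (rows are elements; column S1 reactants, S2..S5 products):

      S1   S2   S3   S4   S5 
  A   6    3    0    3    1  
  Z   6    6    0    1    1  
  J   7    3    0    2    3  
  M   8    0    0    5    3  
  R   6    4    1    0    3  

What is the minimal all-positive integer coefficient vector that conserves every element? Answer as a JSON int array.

Coefficients: [3, 2, 1, 3, 3]

A: 3·6 = 18 | 2·3+1·0+3·3+3·1 = 18
Z: 3·6 = 18 | 2·6+1·0+3·1+3·1 = 18
J: 3·7 = 21 | 2·3+1·0+3·2+3·3 = 21
M: 3·8 = 24 | 2·0+1·0+3·5+3·3 = 24
R: 3·6 = 18 | 2·4+1·1+3·0+3·3 = 18
gcd(3,2,1,3,3) = 1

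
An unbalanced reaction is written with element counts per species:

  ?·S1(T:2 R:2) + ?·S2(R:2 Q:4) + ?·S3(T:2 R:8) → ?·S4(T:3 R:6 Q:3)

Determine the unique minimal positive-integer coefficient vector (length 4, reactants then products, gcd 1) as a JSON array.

T: 5·2+3·0+1·2 = 12 | 4·3 = 12
R: 5·2+3·2+1·8 = 24 | 4·6 = 24
Q: 5·0+3·4+1·0 = 12 | 4·3 = 12
gcd(5,3,1,4) = 1

Coefficients: [5, 3, 1, 4]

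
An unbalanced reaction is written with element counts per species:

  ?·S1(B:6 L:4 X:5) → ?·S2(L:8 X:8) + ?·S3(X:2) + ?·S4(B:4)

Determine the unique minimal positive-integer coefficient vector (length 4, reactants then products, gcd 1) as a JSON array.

Coefficients: [2, 1, 1, 3]

B: 2·6 = 12 | 1·0+1·0+3·4 = 12
L: 2·4 = 8 | 1·8+1·0+3·0 = 8
X: 2·5 = 10 | 1·8+1·2+3·0 = 10
gcd(2,1,1,3) = 1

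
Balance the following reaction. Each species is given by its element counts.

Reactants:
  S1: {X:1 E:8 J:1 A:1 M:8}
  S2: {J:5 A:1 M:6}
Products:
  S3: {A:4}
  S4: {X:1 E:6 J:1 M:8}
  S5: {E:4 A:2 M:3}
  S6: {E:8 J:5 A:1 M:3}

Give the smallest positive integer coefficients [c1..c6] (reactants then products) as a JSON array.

Coefficients: [6, 1, 1, 6, 1, 1]

X: 6·1+1·0 = 6 | 1·0+6·1+1·0+1·0 = 6
E: 6·8+1·0 = 48 | 1·0+6·6+1·4+1·8 = 48
J: 6·1+1·5 = 11 | 1·0+6·1+1·0+1·5 = 11
A: 6·1+1·1 = 7 | 1·4+6·0+1·2+1·1 = 7
M: 6·8+1·6 = 54 | 1·0+6·8+1·3+1·3 = 54
gcd(6,1,1,6,1,1) = 1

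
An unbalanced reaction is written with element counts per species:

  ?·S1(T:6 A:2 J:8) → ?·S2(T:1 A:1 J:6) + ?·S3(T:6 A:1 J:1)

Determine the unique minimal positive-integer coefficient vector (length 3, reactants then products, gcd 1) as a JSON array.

Coefficients: [5, 6, 4]

T: 5·6 = 30 | 6·1+4·6 = 30
A: 5·2 = 10 | 6·1+4·1 = 10
J: 5·8 = 40 | 6·6+4·1 = 40
gcd(5,6,4) = 1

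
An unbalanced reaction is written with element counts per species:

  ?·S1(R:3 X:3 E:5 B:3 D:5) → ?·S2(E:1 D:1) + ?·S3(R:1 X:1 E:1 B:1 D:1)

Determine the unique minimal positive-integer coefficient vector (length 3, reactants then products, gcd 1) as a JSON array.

R: 1·3 = 3 | 2·0+3·1 = 3
X: 1·3 = 3 | 2·0+3·1 = 3
E: 1·5 = 5 | 2·1+3·1 = 5
B: 1·3 = 3 | 2·0+3·1 = 3
D: 1·5 = 5 | 2·1+3·1 = 5
gcd(1,2,3) = 1

Coefficients: [1, 2, 3]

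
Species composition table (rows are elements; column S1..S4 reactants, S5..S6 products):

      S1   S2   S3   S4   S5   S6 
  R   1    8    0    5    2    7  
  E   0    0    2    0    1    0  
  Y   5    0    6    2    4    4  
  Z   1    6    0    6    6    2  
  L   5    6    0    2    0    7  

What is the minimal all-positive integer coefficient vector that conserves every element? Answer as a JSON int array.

Coefficients: [2, 1, 3, 6, 6, 4]

R: 2·1+1·8+3·0+6·5 = 40 | 6·2+4·7 = 40
E: 2·0+1·0+3·2+6·0 = 6 | 6·1+4·0 = 6
Y: 2·5+1·0+3·6+6·2 = 40 | 6·4+4·4 = 40
Z: 2·1+1·6+3·0+6·6 = 44 | 6·6+4·2 = 44
L: 2·5+1·6+3·0+6·2 = 28 | 6·0+4·7 = 28
gcd(2,1,3,6,6,4) = 1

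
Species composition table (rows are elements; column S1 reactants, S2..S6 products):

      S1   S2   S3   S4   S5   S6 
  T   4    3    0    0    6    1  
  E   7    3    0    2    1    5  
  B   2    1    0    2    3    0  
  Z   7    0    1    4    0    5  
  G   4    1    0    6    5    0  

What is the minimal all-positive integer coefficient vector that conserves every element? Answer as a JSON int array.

Coefficients: [3, 1, 2, 1, 1, 3]

T: 3·4 = 12 | 1·3+2·0+1·0+1·6+3·1 = 12
E: 3·7 = 21 | 1·3+2·0+1·2+1·1+3·5 = 21
B: 3·2 = 6 | 1·1+2·0+1·2+1·3+3·0 = 6
Z: 3·7 = 21 | 1·0+2·1+1·4+1·0+3·5 = 21
G: 3·4 = 12 | 1·1+2·0+1·6+1·5+3·0 = 12
gcd(3,1,2,1,1,3) = 1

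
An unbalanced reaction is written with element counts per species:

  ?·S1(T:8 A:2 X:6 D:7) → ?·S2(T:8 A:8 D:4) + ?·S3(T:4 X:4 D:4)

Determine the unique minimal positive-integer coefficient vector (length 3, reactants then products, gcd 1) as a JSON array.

Coefficients: [4, 1, 6]

T: 4·8 = 32 | 1·8+6·4 = 32
A: 4·2 = 8 | 1·8+6·0 = 8
X: 4·6 = 24 | 1·0+6·4 = 24
D: 4·7 = 28 | 1·4+6·4 = 28
gcd(4,1,6) = 1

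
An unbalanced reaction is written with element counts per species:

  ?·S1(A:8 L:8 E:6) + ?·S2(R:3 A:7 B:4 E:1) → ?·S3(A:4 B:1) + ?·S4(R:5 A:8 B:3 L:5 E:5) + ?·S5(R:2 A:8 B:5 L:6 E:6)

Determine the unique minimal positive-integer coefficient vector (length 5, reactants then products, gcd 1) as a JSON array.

Coefficients: [2, 4, 5, 2, 1]

R: 2·0+4·3 = 12 | 5·0+2·5+1·2 = 12
A: 2·8+4·7 = 44 | 5·4+2·8+1·8 = 44
B: 2·0+4·4 = 16 | 5·1+2·3+1·5 = 16
L: 2·8+4·0 = 16 | 5·0+2·5+1·6 = 16
E: 2·6+4·1 = 16 | 5·0+2·5+1·6 = 16
gcd(2,4,5,2,1) = 1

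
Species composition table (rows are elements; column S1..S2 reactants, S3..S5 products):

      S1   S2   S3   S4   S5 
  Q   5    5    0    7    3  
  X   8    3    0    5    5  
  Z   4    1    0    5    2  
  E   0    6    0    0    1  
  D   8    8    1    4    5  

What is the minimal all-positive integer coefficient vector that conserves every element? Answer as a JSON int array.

Coefficients: [4, 1, 6, 1, 6]

Q: 4·5+1·5 = 25 | 6·0+1·7+6·3 = 25
X: 4·8+1·3 = 35 | 6·0+1·5+6·5 = 35
Z: 4·4+1·1 = 17 | 6·0+1·5+6·2 = 17
E: 4·0+1·6 = 6 | 6·0+1·0+6·1 = 6
D: 4·8+1·8 = 40 | 6·1+1·4+6·5 = 40
gcd(4,1,6,1,6) = 1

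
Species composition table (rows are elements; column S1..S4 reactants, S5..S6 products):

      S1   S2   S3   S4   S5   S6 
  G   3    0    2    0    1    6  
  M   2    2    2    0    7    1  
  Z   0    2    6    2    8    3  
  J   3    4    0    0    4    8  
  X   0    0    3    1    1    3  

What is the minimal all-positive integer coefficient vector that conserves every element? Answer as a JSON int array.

Coefficients: [4, 3, 1, 5, 2, 2]

G: 4·3+3·0+1·2+5·0 = 14 | 2·1+2·6 = 14
M: 4·2+3·2+1·2+5·0 = 16 | 2·7+2·1 = 16
Z: 4·0+3·2+1·6+5·2 = 22 | 2·8+2·3 = 22
J: 4·3+3·4+1·0+5·0 = 24 | 2·4+2·8 = 24
X: 4·0+3·0+1·3+5·1 = 8 | 2·1+2·3 = 8
gcd(4,3,1,5,2,2) = 1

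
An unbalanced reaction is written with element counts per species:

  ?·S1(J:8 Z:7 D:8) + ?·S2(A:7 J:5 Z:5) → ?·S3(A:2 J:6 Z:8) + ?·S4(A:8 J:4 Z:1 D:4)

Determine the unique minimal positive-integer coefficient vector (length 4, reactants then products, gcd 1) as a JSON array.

Coefficients: [2, 6, 5, 4]

A: 2·0+6·7 = 42 | 5·2+4·8 = 42
J: 2·8+6·5 = 46 | 5·6+4·4 = 46
Z: 2·7+6·5 = 44 | 5·8+4·1 = 44
D: 2·8+6·0 = 16 | 5·0+4·4 = 16
gcd(2,6,5,4) = 1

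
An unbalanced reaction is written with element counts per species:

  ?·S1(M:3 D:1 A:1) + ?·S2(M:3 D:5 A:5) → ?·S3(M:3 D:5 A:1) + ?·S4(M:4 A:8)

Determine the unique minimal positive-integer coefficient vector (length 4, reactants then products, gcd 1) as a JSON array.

Coefficients: [5, 5, 6, 3]

M: 5·3+5·3 = 30 | 6·3+3·4 = 30
D: 5·1+5·5 = 30 | 6·5+3·0 = 30
A: 5·1+5·5 = 30 | 6·1+3·8 = 30
gcd(5,5,6,3) = 1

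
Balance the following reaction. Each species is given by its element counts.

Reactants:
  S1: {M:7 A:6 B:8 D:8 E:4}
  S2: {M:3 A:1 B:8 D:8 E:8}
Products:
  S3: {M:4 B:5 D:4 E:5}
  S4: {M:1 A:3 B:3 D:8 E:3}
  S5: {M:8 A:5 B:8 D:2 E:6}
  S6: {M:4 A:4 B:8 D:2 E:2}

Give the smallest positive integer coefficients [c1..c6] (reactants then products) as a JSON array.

M: 5·7+5·3 = 50 | 6·4+6·1+1·8+3·4 = 50
A: 5·6+5·1 = 35 | 6·0+6·3+1·5+3·4 = 35
B: 5·8+5·8 = 80 | 6·5+6·3+1·8+3·8 = 80
D: 5·8+5·8 = 80 | 6·4+6·8+1·2+3·2 = 80
E: 5·4+5·8 = 60 | 6·5+6·3+1·6+3·2 = 60
gcd(5,5,6,6,1,3) = 1

Coefficients: [5, 5, 6, 6, 1, 3]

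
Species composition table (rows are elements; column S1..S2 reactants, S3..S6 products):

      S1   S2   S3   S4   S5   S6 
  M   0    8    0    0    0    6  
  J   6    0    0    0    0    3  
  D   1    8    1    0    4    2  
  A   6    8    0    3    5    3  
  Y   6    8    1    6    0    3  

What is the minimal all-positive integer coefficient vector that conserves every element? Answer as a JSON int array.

Coefficients: [2, 3, 6, 3, 3, 4]

M: 2·0+3·8 = 24 | 6·0+3·0+3·0+4·6 = 24
J: 2·6+3·0 = 12 | 6·0+3·0+3·0+4·3 = 12
D: 2·1+3·8 = 26 | 6·1+3·0+3·4+4·2 = 26
A: 2·6+3·8 = 36 | 6·0+3·3+3·5+4·3 = 36
Y: 2·6+3·8 = 36 | 6·1+3·6+3·0+4·3 = 36
gcd(2,3,6,3,3,4) = 1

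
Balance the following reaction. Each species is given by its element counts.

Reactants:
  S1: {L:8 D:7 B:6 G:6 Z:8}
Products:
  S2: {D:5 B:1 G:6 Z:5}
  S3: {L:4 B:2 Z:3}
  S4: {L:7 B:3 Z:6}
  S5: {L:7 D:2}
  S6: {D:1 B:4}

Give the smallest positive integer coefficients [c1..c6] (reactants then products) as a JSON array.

Coefficients: [5, 5, 3, 1, 3, 4]

L: 5·8 = 40 | 5·0+3·4+1·7+3·7+4·0 = 40
D: 5·7 = 35 | 5·5+3·0+1·0+3·2+4·1 = 35
B: 5·6 = 30 | 5·1+3·2+1·3+3·0+4·4 = 30
G: 5·6 = 30 | 5·6+3·0+1·0+3·0+4·0 = 30
Z: 5·8 = 40 | 5·5+3·3+1·6+3·0+4·0 = 40
gcd(5,5,3,1,3,4) = 1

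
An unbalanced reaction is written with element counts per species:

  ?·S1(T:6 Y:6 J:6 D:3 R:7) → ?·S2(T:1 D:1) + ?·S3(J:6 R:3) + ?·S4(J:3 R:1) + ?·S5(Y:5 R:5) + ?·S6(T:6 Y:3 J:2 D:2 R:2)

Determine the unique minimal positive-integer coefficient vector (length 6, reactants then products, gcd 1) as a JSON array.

T: 4·6 = 24 | 6·1+1·0+4·0+3·0+3·6 = 24
Y: 4·6 = 24 | 6·0+1·0+4·0+3·5+3·3 = 24
J: 4·6 = 24 | 6·0+1·6+4·3+3·0+3·2 = 24
D: 4·3 = 12 | 6·1+1·0+4·0+3·0+3·2 = 12
R: 4·7 = 28 | 6·0+1·3+4·1+3·5+3·2 = 28
gcd(4,6,1,4,3,3) = 1

Coefficients: [4, 6, 1, 4, 3, 3]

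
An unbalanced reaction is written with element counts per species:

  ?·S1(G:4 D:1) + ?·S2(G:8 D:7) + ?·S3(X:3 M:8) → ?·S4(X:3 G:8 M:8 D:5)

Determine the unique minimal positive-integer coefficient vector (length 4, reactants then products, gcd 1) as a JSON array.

Coefficients: [4, 3, 5, 5]

X: 4·0+3·0+5·3 = 15 | 5·3 = 15
G: 4·4+3·8+5·0 = 40 | 5·8 = 40
M: 4·0+3·0+5·8 = 40 | 5·8 = 40
D: 4·1+3·7+5·0 = 25 | 5·5 = 25
gcd(4,3,5,5) = 1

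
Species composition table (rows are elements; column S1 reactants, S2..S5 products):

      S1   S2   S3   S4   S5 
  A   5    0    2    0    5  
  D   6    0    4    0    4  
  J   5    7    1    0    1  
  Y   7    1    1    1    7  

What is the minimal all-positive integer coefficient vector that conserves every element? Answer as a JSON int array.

Coefficients: [6, 3, 5, 6, 4]

A: 6·5 = 30 | 3·0+5·2+6·0+4·5 = 30
D: 6·6 = 36 | 3·0+5·4+6·0+4·4 = 36
J: 6·5 = 30 | 3·7+5·1+6·0+4·1 = 30
Y: 6·7 = 42 | 3·1+5·1+6·1+4·7 = 42
gcd(6,3,5,6,4) = 1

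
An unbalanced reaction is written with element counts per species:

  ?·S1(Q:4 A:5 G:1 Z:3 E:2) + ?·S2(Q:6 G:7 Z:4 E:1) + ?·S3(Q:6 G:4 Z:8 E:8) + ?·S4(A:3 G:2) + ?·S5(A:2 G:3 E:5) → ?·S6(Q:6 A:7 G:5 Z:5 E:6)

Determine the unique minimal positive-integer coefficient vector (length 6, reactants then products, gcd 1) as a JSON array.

Q: 6·4+1·6+1·6+2·0+3·0 = 36 | 6·6 = 36
A: 6·5+1·0+1·0+2·3+3·2 = 42 | 6·7 = 42
G: 6·1+1·7+1·4+2·2+3·3 = 30 | 6·5 = 30
Z: 6·3+1·4+1·8+2·0+3·0 = 30 | 6·5 = 30
E: 6·2+1·1+1·8+2·0+3·5 = 36 | 6·6 = 36
gcd(6,1,1,2,3,6) = 1

Coefficients: [6, 1, 1, 2, 3, 6]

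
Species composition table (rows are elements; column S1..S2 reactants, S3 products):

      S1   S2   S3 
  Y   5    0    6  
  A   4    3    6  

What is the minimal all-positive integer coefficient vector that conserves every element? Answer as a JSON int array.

Coefficients: [6, 2, 5]

Y: 6·5+2·0 = 30 | 5·6 = 30
A: 6·4+2·3 = 30 | 5·6 = 30
gcd(6,2,5) = 1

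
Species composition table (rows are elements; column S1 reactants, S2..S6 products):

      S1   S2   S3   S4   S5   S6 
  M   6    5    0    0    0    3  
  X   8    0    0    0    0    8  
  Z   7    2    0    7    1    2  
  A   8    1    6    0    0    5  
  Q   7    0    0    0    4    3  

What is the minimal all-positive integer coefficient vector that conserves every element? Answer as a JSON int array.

Coefficients: [5, 3, 2, 2, 5, 5]

M: 5·6 = 30 | 3·5+2·0+2·0+5·0+5·3 = 30
X: 5·8 = 40 | 3·0+2·0+2·0+5·0+5·8 = 40
Z: 5·7 = 35 | 3·2+2·0+2·7+5·1+5·2 = 35
A: 5·8 = 40 | 3·1+2·6+2·0+5·0+5·5 = 40
Q: 5·7 = 35 | 3·0+2·0+2·0+5·4+5·3 = 35
gcd(5,3,2,2,5,5) = 1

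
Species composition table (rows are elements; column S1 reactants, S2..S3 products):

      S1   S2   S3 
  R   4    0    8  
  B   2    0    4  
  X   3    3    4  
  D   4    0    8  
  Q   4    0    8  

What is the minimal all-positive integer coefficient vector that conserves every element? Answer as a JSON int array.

Coefficients: [6, 2, 3]

R: 6·4 = 24 | 2·0+3·8 = 24
B: 6·2 = 12 | 2·0+3·4 = 12
X: 6·3 = 18 | 2·3+3·4 = 18
D: 6·4 = 24 | 2·0+3·8 = 24
Q: 6·4 = 24 | 2·0+3·8 = 24
gcd(6,2,3) = 1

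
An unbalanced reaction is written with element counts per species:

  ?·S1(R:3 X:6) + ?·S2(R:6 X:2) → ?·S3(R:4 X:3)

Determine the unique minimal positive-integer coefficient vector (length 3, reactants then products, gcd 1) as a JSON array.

R: 2·3+3·6 = 24 | 6·4 = 24
X: 2·6+3·2 = 18 | 6·3 = 18
gcd(2,3,6) = 1

Coefficients: [2, 3, 6]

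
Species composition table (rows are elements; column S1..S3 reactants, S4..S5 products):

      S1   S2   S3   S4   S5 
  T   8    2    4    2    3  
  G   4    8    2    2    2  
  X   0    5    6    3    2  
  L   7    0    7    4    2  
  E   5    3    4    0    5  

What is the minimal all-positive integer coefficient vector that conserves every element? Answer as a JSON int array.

T: 1·8+1·2+3·4 = 22 | 5·2+4·3 = 22
G: 1·4+1·8+3·2 = 18 | 5·2+4·2 = 18
X: 1·0+1·5+3·6 = 23 | 5·3+4·2 = 23
L: 1·7+1·0+3·7 = 28 | 5·4+4·2 = 28
E: 1·5+1·3+3·4 = 20 | 5·0+4·5 = 20
gcd(1,1,3,5,4) = 1

Coefficients: [1, 1, 3, 5, 4]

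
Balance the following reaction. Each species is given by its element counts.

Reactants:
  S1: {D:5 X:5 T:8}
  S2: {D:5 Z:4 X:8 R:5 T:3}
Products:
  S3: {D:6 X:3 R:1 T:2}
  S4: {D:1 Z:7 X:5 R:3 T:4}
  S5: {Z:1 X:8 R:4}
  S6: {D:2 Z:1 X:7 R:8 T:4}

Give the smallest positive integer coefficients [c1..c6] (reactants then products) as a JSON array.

D: 1·5+6·5 = 35 | 5·6+3·1+2·0+1·2 = 35
Z: 1·0+6·4 = 24 | 5·0+3·7+2·1+1·1 = 24
X: 1·5+6·8 = 53 | 5·3+3·5+2·8+1·7 = 53
R: 1·0+6·5 = 30 | 5·1+3·3+2·4+1·8 = 30
T: 1·8+6·3 = 26 | 5·2+3·4+2·0+1·4 = 26
gcd(1,6,5,3,2,1) = 1

Coefficients: [1, 6, 5, 3, 2, 1]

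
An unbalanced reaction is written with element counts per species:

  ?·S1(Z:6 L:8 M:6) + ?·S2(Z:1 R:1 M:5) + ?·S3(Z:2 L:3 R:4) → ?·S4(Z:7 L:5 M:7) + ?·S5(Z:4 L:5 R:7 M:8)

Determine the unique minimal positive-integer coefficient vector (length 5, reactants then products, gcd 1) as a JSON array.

Z: 1·6+5·1+4·2 = 19 | 1·7+3·4 = 19
L: 1·8+5·0+4·3 = 20 | 1·5+3·5 = 20
R: 1·0+5·1+4·4 = 21 | 1·0+3·7 = 21
M: 1·6+5·5+4·0 = 31 | 1·7+3·8 = 31
gcd(1,5,4,1,3) = 1

Coefficients: [1, 5, 4, 1, 3]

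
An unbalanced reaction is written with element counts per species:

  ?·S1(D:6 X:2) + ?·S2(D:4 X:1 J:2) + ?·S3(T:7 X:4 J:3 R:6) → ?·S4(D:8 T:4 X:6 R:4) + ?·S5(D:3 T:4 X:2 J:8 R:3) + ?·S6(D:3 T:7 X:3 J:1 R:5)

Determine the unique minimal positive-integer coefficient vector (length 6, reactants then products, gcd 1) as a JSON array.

D: 4·6+5·4+5·0 = 44 | 4·8+3·3+1·3 = 44
T: 4·0+5·0+5·7 = 35 | 4·4+3·4+1·7 = 35
X: 4·2+5·1+5·4 = 33 | 4·6+3·2+1·3 = 33
J: 4·0+5·2+5·3 = 25 | 4·0+3·8+1·1 = 25
R: 4·0+5·0+5·6 = 30 | 4·4+3·3+1·5 = 30
gcd(4,5,5,4,3,1) = 1

Coefficients: [4, 5, 5, 4, 3, 1]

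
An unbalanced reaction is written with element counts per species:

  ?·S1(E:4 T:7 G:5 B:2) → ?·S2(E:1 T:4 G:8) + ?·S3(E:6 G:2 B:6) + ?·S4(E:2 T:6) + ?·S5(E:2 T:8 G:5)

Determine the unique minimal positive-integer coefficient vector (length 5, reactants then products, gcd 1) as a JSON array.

Coefficients: [6, 2, 2, 3, 2]

E: 6·4 = 24 | 2·1+2·6+3·2+2·2 = 24
T: 6·7 = 42 | 2·4+2·0+3·6+2·8 = 42
G: 6·5 = 30 | 2·8+2·2+3·0+2·5 = 30
B: 6·2 = 12 | 2·0+2·6+3·0+2·0 = 12
gcd(6,2,2,3,2) = 1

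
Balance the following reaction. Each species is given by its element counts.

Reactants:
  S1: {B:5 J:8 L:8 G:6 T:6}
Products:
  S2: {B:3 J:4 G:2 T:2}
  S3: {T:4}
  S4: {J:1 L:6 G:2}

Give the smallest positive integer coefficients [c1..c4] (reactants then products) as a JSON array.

B: 3·5 = 15 | 5·3+2·0+4·0 = 15
J: 3·8 = 24 | 5·4+2·0+4·1 = 24
L: 3·8 = 24 | 5·0+2·0+4·6 = 24
G: 3·6 = 18 | 5·2+2·0+4·2 = 18
T: 3·6 = 18 | 5·2+2·4+4·0 = 18
gcd(3,5,2,4) = 1

Coefficients: [3, 5, 2, 4]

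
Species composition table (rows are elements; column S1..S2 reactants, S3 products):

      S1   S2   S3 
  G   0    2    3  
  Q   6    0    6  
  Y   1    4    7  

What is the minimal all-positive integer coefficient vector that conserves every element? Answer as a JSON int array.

G: 2·0+3·2 = 6 | 2·3 = 6
Q: 2·6+3·0 = 12 | 2·6 = 12
Y: 2·1+3·4 = 14 | 2·7 = 14
gcd(2,3,2) = 1

Coefficients: [2, 3, 2]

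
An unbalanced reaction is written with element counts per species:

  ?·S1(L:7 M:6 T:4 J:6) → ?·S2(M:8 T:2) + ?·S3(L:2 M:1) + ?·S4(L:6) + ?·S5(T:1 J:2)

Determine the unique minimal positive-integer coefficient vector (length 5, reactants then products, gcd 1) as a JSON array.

L: 2·7 = 14 | 1·0+4·2+1·6+6·0 = 14
M: 2·6 = 12 | 1·8+4·1+1·0+6·0 = 12
T: 2·4 = 8 | 1·2+4·0+1·0+6·1 = 8
J: 2·6 = 12 | 1·0+4·0+1·0+6·2 = 12
gcd(2,1,4,1,6) = 1

Coefficients: [2, 1, 4, 1, 6]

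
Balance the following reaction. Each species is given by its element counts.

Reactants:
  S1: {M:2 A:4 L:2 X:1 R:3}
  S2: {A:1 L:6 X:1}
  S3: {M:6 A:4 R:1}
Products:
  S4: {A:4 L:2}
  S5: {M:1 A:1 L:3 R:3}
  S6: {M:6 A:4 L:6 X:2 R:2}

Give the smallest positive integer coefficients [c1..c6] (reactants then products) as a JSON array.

Coefficients: [4, 6, 4, 4, 2, 5]

M: 4·2+6·0+4·6 = 32 | 4·0+2·1+5·6 = 32
A: 4·4+6·1+4·4 = 38 | 4·4+2·1+5·4 = 38
L: 4·2+6·6+4·0 = 44 | 4·2+2·3+5·6 = 44
X: 4·1+6·1+4·0 = 10 | 4·0+2·0+5·2 = 10
R: 4·3+6·0+4·1 = 16 | 4·0+2·3+5·2 = 16
gcd(4,6,4,4,2,5) = 1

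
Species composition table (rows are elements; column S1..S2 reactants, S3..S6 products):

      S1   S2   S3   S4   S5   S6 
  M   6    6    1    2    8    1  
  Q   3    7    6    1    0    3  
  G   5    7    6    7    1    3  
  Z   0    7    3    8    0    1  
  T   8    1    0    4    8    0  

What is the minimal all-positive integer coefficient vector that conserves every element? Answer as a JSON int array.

M: 6·6+4·6 = 60 | 5·1+1·2+6·8+5·1 = 60
Q: 6·3+4·7 = 46 | 5·6+1·1+6·0+5·3 = 46
G: 6·5+4·7 = 58 | 5·6+1·7+6·1+5·3 = 58
Z: 6·0+4·7 = 28 | 5·3+1·8+6·0+5·1 = 28
T: 6·8+4·1 = 52 | 5·0+1·4+6·8+5·0 = 52
gcd(6,4,5,1,6,5) = 1

Coefficients: [6, 4, 5, 1, 6, 5]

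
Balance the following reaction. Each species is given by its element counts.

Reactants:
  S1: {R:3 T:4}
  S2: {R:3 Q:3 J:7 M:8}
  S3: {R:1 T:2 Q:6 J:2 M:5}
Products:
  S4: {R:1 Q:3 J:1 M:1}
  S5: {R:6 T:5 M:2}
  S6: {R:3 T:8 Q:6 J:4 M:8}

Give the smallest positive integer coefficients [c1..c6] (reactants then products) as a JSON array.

R: 6·3+1·3+5·1 = 26 | 5·1+2·6+3·3 = 26
T: 6·4+1·0+5·2 = 34 | 5·0+2·5+3·8 = 34
Q: 6·0+1·3+5·6 = 33 | 5·3+2·0+3·6 = 33
J: 6·0+1·7+5·2 = 17 | 5·1+2·0+3·4 = 17
M: 6·0+1·8+5·5 = 33 | 5·1+2·2+3·8 = 33
gcd(6,1,5,5,2,3) = 1

Coefficients: [6, 1, 5, 5, 2, 3]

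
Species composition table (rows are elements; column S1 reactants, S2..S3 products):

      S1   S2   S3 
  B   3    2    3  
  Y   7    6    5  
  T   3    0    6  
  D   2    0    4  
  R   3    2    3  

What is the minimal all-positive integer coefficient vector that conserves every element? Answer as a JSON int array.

Coefficients: [4, 3, 2]

B: 4·3 = 12 | 3·2+2·3 = 12
Y: 4·7 = 28 | 3·6+2·5 = 28
T: 4·3 = 12 | 3·0+2·6 = 12
D: 4·2 = 8 | 3·0+2·4 = 8
R: 4·3 = 12 | 3·2+2·3 = 12
gcd(4,3,2) = 1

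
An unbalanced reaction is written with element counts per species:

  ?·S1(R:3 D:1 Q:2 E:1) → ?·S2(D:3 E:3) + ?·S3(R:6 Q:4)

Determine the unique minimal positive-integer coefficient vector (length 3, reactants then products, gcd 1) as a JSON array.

Coefficients: [6, 2, 3]

R: 6·3 = 18 | 2·0+3·6 = 18
D: 6·1 = 6 | 2·3+3·0 = 6
Q: 6·2 = 12 | 2·0+3·4 = 12
E: 6·1 = 6 | 2·3+3·0 = 6
gcd(6,2,3) = 1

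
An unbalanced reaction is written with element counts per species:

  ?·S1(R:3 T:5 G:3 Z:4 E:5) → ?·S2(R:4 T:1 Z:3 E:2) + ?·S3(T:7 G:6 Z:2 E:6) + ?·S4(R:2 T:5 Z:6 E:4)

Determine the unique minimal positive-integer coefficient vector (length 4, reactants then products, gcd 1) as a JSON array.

Coefficients: [6, 4, 3, 1]

R: 6·3 = 18 | 4·4+3·0+1·2 = 18
T: 6·5 = 30 | 4·1+3·7+1·5 = 30
G: 6·3 = 18 | 4·0+3·6+1·0 = 18
Z: 6·4 = 24 | 4·3+3·2+1·6 = 24
E: 6·5 = 30 | 4·2+3·6+1·4 = 30
gcd(6,4,3,1) = 1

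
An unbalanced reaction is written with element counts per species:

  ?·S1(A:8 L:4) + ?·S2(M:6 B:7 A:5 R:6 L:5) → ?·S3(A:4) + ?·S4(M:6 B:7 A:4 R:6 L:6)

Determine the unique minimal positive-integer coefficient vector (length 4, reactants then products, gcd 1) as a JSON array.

Coefficients: [1, 4, 3, 4]

M: 1·0+4·6 = 24 | 3·0+4·6 = 24
B: 1·0+4·7 = 28 | 3·0+4·7 = 28
A: 1·8+4·5 = 28 | 3·4+4·4 = 28
R: 1·0+4·6 = 24 | 3·0+4·6 = 24
L: 1·4+4·5 = 24 | 3·0+4·6 = 24
gcd(1,4,3,4) = 1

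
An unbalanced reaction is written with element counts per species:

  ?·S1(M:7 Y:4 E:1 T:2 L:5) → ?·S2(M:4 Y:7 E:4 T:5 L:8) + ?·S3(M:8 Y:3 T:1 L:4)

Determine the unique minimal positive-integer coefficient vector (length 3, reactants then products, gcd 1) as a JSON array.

Coefficients: [4, 1, 3]

M: 4·7 = 28 | 1·4+3·8 = 28
Y: 4·4 = 16 | 1·7+3·3 = 16
E: 4·1 = 4 | 1·4+3·0 = 4
T: 4·2 = 8 | 1·5+3·1 = 8
L: 4·5 = 20 | 1·8+3·4 = 20
gcd(4,1,3) = 1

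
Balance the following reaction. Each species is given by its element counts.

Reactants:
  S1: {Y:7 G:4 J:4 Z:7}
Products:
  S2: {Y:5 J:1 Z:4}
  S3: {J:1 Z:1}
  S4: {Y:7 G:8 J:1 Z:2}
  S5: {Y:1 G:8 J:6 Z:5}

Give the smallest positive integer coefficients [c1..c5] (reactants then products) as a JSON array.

Y: 4·7 = 28 | 4·5+5·0+1·7+1·1 = 28
G: 4·4 = 16 | 4·0+5·0+1·8+1·8 = 16
J: 4·4 = 16 | 4·1+5·1+1·1+1·6 = 16
Z: 4·7 = 28 | 4·4+5·1+1·2+1·5 = 28
gcd(4,4,5,1,1) = 1

Coefficients: [4, 4, 5, 1, 1]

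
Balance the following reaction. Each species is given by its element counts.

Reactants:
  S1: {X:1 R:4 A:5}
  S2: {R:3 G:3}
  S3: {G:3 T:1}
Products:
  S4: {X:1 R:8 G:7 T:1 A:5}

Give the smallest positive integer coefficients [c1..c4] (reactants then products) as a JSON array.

Coefficients: [3, 4, 3, 3]

X: 3·1+4·0+3·0 = 3 | 3·1 = 3
R: 3·4+4·3+3·0 = 24 | 3·8 = 24
G: 3·0+4·3+3·3 = 21 | 3·7 = 21
T: 3·0+4·0+3·1 = 3 | 3·1 = 3
A: 3·5+4·0+3·0 = 15 | 3·5 = 15
gcd(3,4,3,3) = 1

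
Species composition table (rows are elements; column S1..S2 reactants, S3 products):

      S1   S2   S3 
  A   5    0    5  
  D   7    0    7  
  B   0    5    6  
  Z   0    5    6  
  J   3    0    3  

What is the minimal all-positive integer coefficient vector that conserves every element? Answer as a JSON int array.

A: 5·5+6·0 = 25 | 5·5 = 25
D: 5·7+6·0 = 35 | 5·7 = 35
B: 5·0+6·5 = 30 | 5·6 = 30
Z: 5·0+6·5 = 30 | 5·6 = 30
J: 5·3+6·0 = 15 | 5·3 = 15
gcd(5,6,5) = 1

Coefficients: [5, 6, 5]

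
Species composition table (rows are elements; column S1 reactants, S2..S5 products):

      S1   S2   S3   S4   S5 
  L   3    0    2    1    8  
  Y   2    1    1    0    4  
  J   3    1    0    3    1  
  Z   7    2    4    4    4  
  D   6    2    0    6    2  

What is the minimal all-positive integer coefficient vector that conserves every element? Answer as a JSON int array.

L: 6·3 = 18 | 5·0+3·2+4·1+1·8 = 18
Y: 6·2 = 12 | 5·1+3·1+4·0+1·4 = 12
J: 6·3 = 18 | 5·1+3·0+4·3+1·1 = 18
Z: 6·7 = 42 | 5·2+3·4+4·4+1·4 = 42
D: 6·6 = 36 | 5·2+3·0+4·6+1·2 = 36
gcd(6,5,3,4,1) = 1

Coefficients: [6, 5, 3, 4, 1]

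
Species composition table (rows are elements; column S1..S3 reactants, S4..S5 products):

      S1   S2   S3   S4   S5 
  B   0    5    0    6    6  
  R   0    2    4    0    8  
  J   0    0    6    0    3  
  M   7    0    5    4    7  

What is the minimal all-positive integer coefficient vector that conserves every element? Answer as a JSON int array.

B: 3·0+6·5+1·0 = 30 | 3·6+2·6 = 30
R: 3·0+6·2+1·4 = 16 | 3·0+2·8 = 16
J: 3·0+6·0+1·6 = 6 | 3·0+2·3 = 6
M: 3·7+6·0+1·5 = 26 | 3·4+2·7 = 26
gcd(3,6,1,3,2) = 1

Coefficients: [3, 6, 1, 3, 2]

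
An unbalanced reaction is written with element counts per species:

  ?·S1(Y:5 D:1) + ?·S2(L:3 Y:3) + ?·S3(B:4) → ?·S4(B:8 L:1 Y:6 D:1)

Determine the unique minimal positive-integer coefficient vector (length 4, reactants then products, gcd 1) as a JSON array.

B: 3·0+1·0+6·4 = 24 | 3·8 = 24
L: 3·0+1·3+6·0 = 3 | 3·1 = 3
Y: 3·5+1·3+6·0 = 18 | 3·6 = 18
D: 3·1+1·0+6·0 = 3 | 3·1 = 3
gcd(3,1,6,3) = 1

Coefficients: [3, 1, 6, 3]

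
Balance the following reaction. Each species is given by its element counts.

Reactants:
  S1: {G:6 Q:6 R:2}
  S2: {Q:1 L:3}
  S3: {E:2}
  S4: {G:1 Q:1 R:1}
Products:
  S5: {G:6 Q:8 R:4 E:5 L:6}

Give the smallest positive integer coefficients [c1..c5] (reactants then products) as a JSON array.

G: 1·6+4·0+5·0+6·1 = 12 | 2·6 = 12
Q: 1·6+4·1+5·0+6·1 = 16 | 2·8 = 16
R: 1·2+4·0+5·0+6·1 = 8 | 2·4 = 8
E: 1·0+4·0+5·2+6·0 = 10 | 2·5 = 10
L: 1·0+4·3+5·0+6·0 = 12 | 2·6 = 12
gcd(1,4,5,6,2) = 1

Coefficients: [1, 4, 5, 6, 2]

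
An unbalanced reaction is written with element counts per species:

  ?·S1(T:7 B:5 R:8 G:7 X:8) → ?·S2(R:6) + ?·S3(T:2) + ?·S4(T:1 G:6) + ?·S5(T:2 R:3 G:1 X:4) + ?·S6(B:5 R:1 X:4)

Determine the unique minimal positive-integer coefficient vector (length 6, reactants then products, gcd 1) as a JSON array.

Coefficients: [3, 2, 6, 3, 3, 3]

T: 3·7 = 21 | 2·0+6·2+3·1+3·2+3·0 = 21
B: 3·5 = 15 | 2·0+6·0+3·0+3·0+3·5 = 15
R: 3·8 = 24 | 2·6+6·0+3·0+3·3+3·1 = 24
G: 3·7 = 21 | 2·0+6·0+3·6+3·1+3·0 = 21
X: 3·8 = 24 | 2·0+6·0+3·0+3·4+3·4 = 24
gcd(3,2,6,3,3,3) = 1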